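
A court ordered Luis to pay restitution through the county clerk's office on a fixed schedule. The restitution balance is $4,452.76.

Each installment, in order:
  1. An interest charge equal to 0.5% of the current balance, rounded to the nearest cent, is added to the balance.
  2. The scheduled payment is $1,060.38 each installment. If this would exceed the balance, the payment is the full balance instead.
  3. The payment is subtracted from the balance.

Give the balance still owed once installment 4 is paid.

# | Opening | Interest | Payment | End bal
1 | $4,452.76 | $22.26 | $1,060.38 | $3,414.64
2 | $3,414.64 | $17.07 | $1,060.38 | $2,371.33
3 | $2,371.33 | $11.86 | $1,060.38 | $1,322.81
4 | $1,322.81 | $6.61 | $1,060.38 | $269.04

$269.04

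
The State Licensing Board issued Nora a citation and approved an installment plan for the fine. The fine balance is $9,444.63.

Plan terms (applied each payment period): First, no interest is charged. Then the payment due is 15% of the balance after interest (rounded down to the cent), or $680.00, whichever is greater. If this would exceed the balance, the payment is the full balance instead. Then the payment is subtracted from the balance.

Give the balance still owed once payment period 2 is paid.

$6,823.75

Payment period 1: opening $9,444.63; payment $1,416.69; balance $8,027.94
Payment period 2: opening $8,027.94; payment $1,204.19; balance $6,823.75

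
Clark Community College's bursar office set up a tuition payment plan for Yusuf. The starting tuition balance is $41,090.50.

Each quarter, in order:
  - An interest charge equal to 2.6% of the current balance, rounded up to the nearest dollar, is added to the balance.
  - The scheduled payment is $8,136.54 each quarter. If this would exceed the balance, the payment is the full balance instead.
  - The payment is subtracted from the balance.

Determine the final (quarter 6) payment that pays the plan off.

Quarter 1: opening $41,090.50; interest $1,069.00 → $42,159.50; payment $8,136.54; balance $34,022.96
Quarter 2: opening $34,022.96; interest $885.00 → $34,907.96; payment $8,136.54; balance $26,771.42
Quarter 3: opening $26,771.42; interest $697.00 → $27,468.42; payment $8,136.54; balance $19,331.88
Quarter 4: opening $19,331.88; interest $503.00 → $19,834.88; payment $8,136.54; balance $11,698.34
Quarter 5: opening $11,698.34; interest $305.00 → $12,003.34; payment $8,136.54; balance $3,866.80
Quarter 6: opening $3,866.80; interest $101.00 → $3,967.80; payment $3,967.80; balance $0.00

$3,967.80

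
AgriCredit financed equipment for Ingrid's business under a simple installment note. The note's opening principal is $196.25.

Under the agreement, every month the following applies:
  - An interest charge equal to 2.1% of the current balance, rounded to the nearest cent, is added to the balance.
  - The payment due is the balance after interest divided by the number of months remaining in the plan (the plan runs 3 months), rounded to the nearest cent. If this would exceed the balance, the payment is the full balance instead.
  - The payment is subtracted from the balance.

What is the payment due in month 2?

$68.20

Month 1: $196.25 +$4.12 interest = $200.37; pay $66.79 → $133.58
Month 2: $133.58 +$2.81 interest = $136.39; pay $68.20 → $68.19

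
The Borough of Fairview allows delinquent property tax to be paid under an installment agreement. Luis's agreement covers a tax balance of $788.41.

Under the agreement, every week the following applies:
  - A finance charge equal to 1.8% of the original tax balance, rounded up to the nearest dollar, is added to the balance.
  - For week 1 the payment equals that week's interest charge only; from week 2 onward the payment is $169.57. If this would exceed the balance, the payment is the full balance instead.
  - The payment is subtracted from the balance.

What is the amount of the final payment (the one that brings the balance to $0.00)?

$30.56

# | Opening | Interest | Payment | End bal
1 | $788.41 | $15.00 | $15.00 | $788.41
2 | $788.41 | $15.00 | $169.57 | $633.84
3 | $633.84 | $15.00 | $169.57 | $479.27
4 | $479.27 | $15.00 | $169.57 | $324.70
5 | $324.70 | $15.00 | $169.57 | $170.13
6 | $170.13 | $15.00 | $169.57 | $15.56
7 | $15.56 | $15.00 | $30.56 | $0.00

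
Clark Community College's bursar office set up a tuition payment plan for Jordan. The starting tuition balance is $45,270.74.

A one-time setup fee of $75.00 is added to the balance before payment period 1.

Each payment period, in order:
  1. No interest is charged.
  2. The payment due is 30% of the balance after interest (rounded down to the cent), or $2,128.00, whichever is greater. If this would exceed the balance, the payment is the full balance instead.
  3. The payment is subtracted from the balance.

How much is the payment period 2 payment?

# | Opening | Payment | End bal
1 | $45,345.74 | $13,603.72 | $31,742.02
2 | $31,742.02 | $9,522.60 | $22,219.42

$9,522.60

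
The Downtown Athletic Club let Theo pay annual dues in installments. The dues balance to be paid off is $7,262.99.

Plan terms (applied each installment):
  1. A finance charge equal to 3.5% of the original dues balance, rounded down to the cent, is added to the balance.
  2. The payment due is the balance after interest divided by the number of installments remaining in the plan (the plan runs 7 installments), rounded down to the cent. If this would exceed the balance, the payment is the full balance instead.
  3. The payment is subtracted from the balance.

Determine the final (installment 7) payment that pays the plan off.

$1,696.68

Installment 1: $7,262.99 +$254.20 interest = $7,517.19; pay $1,073.88 → $6,443.31
Installment 2: $6,443.31 +$254.20 interest = $6,697.51; pay $1,116.25 → $5,581.26
Installment 3: $5,581.26 +$254.20 interest = $5,835.46; pay $1,167.09 → $4,668.37
Installment 4: $4,668.37 +$254.20 interest = $4,922.57; pay $1,230.64 → $3,691.93
Installment 5: $3,691.93 +$254.20 interest = $3,946.13; pay $1,315.37 → $2,630.76
Installment 6: $2,630.76 +$254.20 interest = $2,884.96; pay $1,442.48 → $1,442.48
Installment 7: $1,442.48 +$254.20 interest = $1,696.68; pay $1,696.68 → $0.00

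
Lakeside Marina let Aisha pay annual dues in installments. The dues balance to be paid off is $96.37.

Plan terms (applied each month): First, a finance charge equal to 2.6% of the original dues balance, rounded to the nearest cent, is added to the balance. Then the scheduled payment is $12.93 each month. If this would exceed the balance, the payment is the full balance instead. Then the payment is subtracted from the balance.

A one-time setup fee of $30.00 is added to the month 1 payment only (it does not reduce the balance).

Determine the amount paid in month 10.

Month 1: $96.37 +$2.51 interest = $98.88; pay $12.93 (+ $30.00 fee) → $85.95
Month 2: $85.95 +$2.51 interest = $88.46; pay $12.93 → $75.53
Month 3: $75.53 +$2.51 interest = $78.04; pay $12.93 → $65.11
Month 4: $65.11 +$2.51 interest = $67.62; pay $12.93 → $54.69
Month 5: $54.69 +$2.51 interest = $57.20; pay $12.93 → $44.27
Month 6: $44.27 +$2.51 interest = $46.78; pay $12.93 → $33.85
Month 7: $33.85 +$2.51 interest = $36.36; pay $12.93 → $23.43
Month 8: $23.43 +$2.51 interest = $25.94; pay $12.93 → $13.01
Month 9: $13.01 +$2.51 interest = $15.52; pay $12.93 → $2.59
Month 10: $2.59 +$2.51 interest = $5.10; pay $5.10 → $0.00

$5.10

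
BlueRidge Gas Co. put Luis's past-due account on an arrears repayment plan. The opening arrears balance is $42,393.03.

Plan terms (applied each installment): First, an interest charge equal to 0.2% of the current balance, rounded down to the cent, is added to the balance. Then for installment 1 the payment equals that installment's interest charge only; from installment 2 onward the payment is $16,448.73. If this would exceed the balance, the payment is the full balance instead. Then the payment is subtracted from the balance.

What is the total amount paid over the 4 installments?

Installment 1: opening $42,393.03; interest $84.78 → $42,477.81; payment $84.78; balance $42,393.03
Installment 2: opening $42,393.03; interest $84.78 → $42,477.81; payment $16,448.73; balance $26,029.08
Installment 3: opening $26,029.08; interest $52.05 → $26,081.13; payment $16,448.73; balance $9,632.40
Installment 4: opening $9,632.40; interest $19.26 → $9,651.66; payment $9,651.66; balance $0.00
Total paid: $42,633.90

$42,633.90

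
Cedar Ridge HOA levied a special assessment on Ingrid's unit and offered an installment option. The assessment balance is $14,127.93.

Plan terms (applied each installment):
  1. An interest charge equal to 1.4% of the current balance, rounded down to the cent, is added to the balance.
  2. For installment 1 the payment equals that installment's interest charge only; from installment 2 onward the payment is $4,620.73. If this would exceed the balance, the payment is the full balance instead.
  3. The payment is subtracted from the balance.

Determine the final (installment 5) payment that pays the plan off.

# | Opening | Interest | Payment | End bal
1 | $14,127.93 | $197.79 | $197.79 | $14,127.93
2 | $14,127.93 | $197.79 | $4,620.73 | $9,704.99
3 | $9,704.99 | $135.86 | $4,620.73 | $5,220.12
4 | $5,220.12 | $73.08 | $4,620.73 | $672.47
5 | $672.47 | $9.41 | $681.88 | $0.00

$681.88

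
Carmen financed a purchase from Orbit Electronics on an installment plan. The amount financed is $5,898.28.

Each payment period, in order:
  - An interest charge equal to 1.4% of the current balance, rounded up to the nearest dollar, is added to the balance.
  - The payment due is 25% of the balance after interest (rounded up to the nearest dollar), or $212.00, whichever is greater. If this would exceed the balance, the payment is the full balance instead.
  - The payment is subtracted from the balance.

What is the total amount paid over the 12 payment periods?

$6,229.28

Payment period 1: opening $5,898.28; interest $83.00 → $5,981.28; payment $1,496.00; balance $4,485.28
Payment period 2: opening $4,485.28; interest $63.00 → $4,548.28; payment $1,138.00; balance $3,410.28
Payment period 3: opening $3,410.28; interest $48.00 → $3,458.28; payment $865.00; balance $2,593.28
Payment period 4: opening $2,593.28; interest $37.00 → $2,630.28; payment $658.00; balance $1,972.28
Payment period 5: opening $1,972.28; interest $28.00 → $2,000.28; payment $501.00; balance $1,499.28
Payment period 6: opening $1,499.28; interest $21.00 → $1,520.28; payment $381.00; balance $1,139.28
Payment period 7: opening $1,139.28; interest $16.00 → $1,155.28; payment $289.00; balance $866.28
Payment period 8: opening $866.28; interest $13.00 → $879.28; payment $220.00; balance $659.28
Payment period 9: opening $659.28; interest $10.00 → $669.28; payment $212.00; balance $457.28
Payment period 10: opening $457.28; interest $7.00 → $464.28; payment $212.00; balance $252.28
Payment period 11: opening $252.28; interest $4.00 → $256.28; payment $212.00; balance $44.28
Payment period 12: opening $44.28; interest $1.00 → $45.28; payment $45.28; balance $0.00
Total paid: $6,229.28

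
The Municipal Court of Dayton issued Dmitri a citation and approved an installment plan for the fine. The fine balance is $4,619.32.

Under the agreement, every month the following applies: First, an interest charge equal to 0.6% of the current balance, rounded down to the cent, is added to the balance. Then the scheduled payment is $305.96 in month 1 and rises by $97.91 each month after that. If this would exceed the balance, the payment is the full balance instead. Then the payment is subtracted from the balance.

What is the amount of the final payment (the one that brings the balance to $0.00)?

Month 1: opening $4,619.32; interest $27.71 → $4,647.03; payment $305.96; balance $4,341.07
Month 2: opening $4,341.07; interest $26.04 → $4,367.11; payment $403.87; balance $3,963.24
Month 3: opening $3,963.24; interest $23.77 → $3,987.01; payment $501.78; balance $3,485.23
Month 4: opening $3,485.23; interest $20.91 → $3,506.14; payment $599.69; balance $2,906.45
Month 5: opening $2,906.45; interest $17.43 → $2,923.88; payment $697.60; balance $2,226.28
Month 6: opening $2,226.28; interest $13.35 → $2,239.63; payment $795.51; balance $1,444.12
Month 7: opening $1,444.12; interest $8.66 → $1,452.78; payment $893.42; balance $559.36
Month 8: opening $559.36; interest $3.35 → $562.71; payment $562.71; balance $0.00

$562.71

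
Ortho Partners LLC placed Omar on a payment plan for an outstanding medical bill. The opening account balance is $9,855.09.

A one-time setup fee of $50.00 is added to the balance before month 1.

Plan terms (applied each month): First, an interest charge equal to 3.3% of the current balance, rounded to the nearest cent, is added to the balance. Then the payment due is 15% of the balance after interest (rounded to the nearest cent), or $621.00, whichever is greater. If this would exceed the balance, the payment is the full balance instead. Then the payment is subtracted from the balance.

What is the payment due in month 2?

$1,347.63

Month 1: opening $9,905.09; interest $326.87 → $10,231.96; payment $1,534.79; balance $8,697.17
Month 2: opening $8,697.17; interest $287.01 → $8,984.18; payment $1,347.63; balance $7,636.55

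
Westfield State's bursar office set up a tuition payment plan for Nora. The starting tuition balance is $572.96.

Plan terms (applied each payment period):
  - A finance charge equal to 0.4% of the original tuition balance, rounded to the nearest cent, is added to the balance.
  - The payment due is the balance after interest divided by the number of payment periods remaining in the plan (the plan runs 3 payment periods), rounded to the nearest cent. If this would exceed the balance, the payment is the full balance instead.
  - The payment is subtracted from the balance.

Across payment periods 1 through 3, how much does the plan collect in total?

$579.83

Payment period 1: $572.96 +$2.29 interest = $575.25; pay $191.75 → $383.50
Payment period 2: $383.50 +$2.29 interest = $385.79; pay $192.90 → $192.89
Payment period 3: $192.89 +$2.29 interest = $195.18; pay $195.18 → $0.00
Total paid: $579.83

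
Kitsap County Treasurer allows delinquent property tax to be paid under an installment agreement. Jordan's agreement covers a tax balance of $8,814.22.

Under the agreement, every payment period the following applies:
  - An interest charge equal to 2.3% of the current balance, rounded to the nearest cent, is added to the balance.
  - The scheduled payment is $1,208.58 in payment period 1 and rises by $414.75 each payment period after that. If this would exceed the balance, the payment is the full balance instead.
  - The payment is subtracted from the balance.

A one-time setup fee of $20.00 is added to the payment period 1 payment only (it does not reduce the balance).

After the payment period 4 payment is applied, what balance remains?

$2,122.99

Payment period 1: opening $8,814.22; interest $202.73 → $9,016.95; payment $1,208.58 (+ $20.00 fee); balance $7,808.37
Payment period 2: opening $7,808.37; interest $179.59 → $7,987.96; payment $1,623.33; balance $6,364.63
Payment period 3: opening $6,364.63; interest $146.39 → $6,511.02; payment $2,038.08; balance $4,472.94
Payment period 4: opening $4,472.94; interest $102.88 → $4,575.82; payment $2,452.83; balance $2,122.99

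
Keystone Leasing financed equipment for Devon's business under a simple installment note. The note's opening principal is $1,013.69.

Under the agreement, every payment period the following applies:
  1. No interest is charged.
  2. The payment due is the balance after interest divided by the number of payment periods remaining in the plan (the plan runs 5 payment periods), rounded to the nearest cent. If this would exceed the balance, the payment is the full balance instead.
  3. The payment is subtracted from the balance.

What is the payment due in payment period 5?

# | Opening | Payment | End bal
1 | $1,013.69 | $202.74 | $810.95
2 | $810.95 | $202.74 | $608.21
3 | $608.21 | $202.74 | $405.47
4 | $405.47 | $202.74 | $202.73
5 | $202.73 | $202.73 | $0.00

$202.73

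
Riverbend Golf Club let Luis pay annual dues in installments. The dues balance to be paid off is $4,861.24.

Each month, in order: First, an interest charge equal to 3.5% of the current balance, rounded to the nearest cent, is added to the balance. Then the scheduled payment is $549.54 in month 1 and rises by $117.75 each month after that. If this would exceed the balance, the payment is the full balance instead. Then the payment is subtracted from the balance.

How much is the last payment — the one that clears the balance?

Month 1: $4,861.24 +$170.14 interest = $5,031.38; pay $549.54 → $4,481.84
Month 2: $4,481.84 +$156.86 interest = $4,638.70; pay $667.29 → $3,971.41
Month 3: $3,971.41 +$139.00 interest = $4,110.41; pay $785.04 → $3,325.37
Month 4: $3,325.37 +$116.39 interest = $3,441.76; pay $902.79 → $2,538.97
Month 5: $2,538.97 +$88.86 interest = $2,627.83; pay $1,020.54 → $1,607.29
Month 6: $1,607.29 +$56.26 interest = $1,663.55; pay $1,138.29 → $525.26
Month 7: $525.26 +$18.38 interest = $543.64; pay $543.64 → $0.00

$543.64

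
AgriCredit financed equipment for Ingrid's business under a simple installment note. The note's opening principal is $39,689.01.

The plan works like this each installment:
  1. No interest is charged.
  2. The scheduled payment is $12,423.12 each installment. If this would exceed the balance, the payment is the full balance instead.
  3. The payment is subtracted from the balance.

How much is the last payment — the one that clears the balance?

$2,419.65

# | Opening | Payment | End bal
1 | $39,689.01 | $12,423.12 | $27,265.89
2 | $27,265.89 | $12,423.12 | $14,842.77
3 | $14,842.77 | $12,423.12 | $2,419.65
4 | $2,419.65 | $2,419.65 | $0.00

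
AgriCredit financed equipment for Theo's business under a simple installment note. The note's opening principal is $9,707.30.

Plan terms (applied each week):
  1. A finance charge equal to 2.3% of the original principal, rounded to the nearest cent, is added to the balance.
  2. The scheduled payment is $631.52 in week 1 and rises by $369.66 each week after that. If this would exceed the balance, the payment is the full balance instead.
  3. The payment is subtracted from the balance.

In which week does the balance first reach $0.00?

# | Opening | Interest | Payment | End bal
1 | $9,707.30 | $223.27 | $631.52 | $9,299.05
2 | $9,299.05 | $223.27 | $1,001.18 | $8,521.14
3 | $8,521.14 | $223.27 | $1,370.84 | $7,373.57
4 | $7,373.57 | $223.27 | $1,740.50 | $5,856.34
5 | $5,856.34 | $223.27 | $2,110.16 | $3,969.45
6 | $3,969.45 | $223.27 | $2,479.82 | $1,712.90
7 | $1,712.90 | $223.27 | $1,936.17 | $0.00
Balance reaches $0.00 in week 7.

7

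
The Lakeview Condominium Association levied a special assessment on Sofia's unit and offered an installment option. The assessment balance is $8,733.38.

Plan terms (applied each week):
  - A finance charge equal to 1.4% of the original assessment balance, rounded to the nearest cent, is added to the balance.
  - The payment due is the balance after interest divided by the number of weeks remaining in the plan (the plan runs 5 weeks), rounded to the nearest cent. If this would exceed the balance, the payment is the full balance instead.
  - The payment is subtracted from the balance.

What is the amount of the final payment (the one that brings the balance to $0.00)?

# | Opening | Interest | Payment | End bal
1 | $8,733.38 | $122.27 | $1,771.13 | $7,084.52
2 | $7,084.52 | $122.27 | $1,801.70 | $5,405.09
3 | $5,405.09 | $122.27 | $1,842.45 | $3,684.91
4 | $3,684.91 | $122.27 | $1,903.59 | $1,903.59
5 | $1,903.59 | $122.27 | $2,025.86 | $0.00

$2,025.86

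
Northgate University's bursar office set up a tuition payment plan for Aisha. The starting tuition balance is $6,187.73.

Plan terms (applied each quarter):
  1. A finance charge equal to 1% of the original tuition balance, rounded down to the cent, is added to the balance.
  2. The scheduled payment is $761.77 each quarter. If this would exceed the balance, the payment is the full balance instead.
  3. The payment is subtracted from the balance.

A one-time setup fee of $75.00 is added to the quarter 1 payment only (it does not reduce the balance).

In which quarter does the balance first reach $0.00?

Quarter 1: $6,187.73 +$61.87 interest = $6,249.60; pay $761.77 (+ $75.00 fee) → $5,487.83
Quarter 2: $5,487.83 +$61.87 interest = $5,549.70; pay $761.77 → $4,787.93
Quarter 3: $4,787.93 +$61.87 interest = $4,849.80; pay $761.77 → $4,088.03
Quarter 4: $4,088.03 +$61.87 interest = $4,149.90; pay $761.77 → $3,388.13
Quarter 5: $3,388.13 +$61.87 interest = $3,450.00; pay $761.77 → $2,688.23
Quarter 6: $2,688.23 +$61.87 interest = $2,750.10; pay $761.77 → $1,988.33
Quarter 7: $1,988.33 +$61.87 interest = $2,050.20; pay $761.77 → $1,288.43
Quarter 8: $1,288.43 +$61.87 interest = $1,350.30; pay $761.77 → $588.53
Quarter 9: $588.53 +$61.87 interest = $650.40; pay $650.40 → $0.00
Balance reaches $0.00 in quarter 9.

9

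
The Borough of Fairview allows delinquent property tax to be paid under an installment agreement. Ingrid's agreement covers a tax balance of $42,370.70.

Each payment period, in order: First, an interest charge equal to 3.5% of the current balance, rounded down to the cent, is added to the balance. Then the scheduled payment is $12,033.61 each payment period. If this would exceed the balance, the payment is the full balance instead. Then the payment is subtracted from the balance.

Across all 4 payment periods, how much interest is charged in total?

$3,664.10

Payment period 1: $42,370.70 +$1,482.97 interest = $43,853.67; pay $12,033.61 → $31,820.06
Payment period 2: $31,820.06 +$1,113.70 interest = $32,933.76; pay $12,033.61 → $20,900.15
Payment period 3: $20,900.15 +$731.50 interest = $21,631.65; pay $12,033.61 → $9,598.04
Payment period 4: $9,598.04 +$335.93 interest = $9,933.97; pay $9,933.97 → $0.00
Total interest: $1,482.97 + $1,113.70 + $731.50 + $335.93 = $3,664.10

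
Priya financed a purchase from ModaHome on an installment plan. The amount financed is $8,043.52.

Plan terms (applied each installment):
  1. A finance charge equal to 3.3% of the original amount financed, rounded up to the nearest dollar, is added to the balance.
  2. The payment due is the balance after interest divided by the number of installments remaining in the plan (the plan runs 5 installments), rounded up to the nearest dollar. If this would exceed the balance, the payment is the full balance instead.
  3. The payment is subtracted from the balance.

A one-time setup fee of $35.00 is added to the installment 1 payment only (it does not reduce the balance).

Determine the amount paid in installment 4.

Installment 1: $8,043.52 +$266.00 interest = $8,309.52; pay $1,662.00 (+ $35.00 fee) → $6,647.52
Installment 2: $6,647.52 +$266.00 interest = $6,913.52; pay $1,729.00 → $5,184.52
Installment 3: $5,184.52 +$266.00 interest = $5,450.52; pay $1,817.00 → $3,633.52
Installment 4: $3,633.52 +$266.00 interest = $3,899.52; pay $1,950.00 → $1,949.52

$1,950.00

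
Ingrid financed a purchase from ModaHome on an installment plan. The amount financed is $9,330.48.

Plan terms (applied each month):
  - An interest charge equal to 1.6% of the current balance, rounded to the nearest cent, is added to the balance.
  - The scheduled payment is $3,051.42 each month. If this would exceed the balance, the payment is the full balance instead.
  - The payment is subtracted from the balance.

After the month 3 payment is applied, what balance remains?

$484.04

Month 1: $9,330.48 +$149.29 interest = $9,479.77; pay $3,051.42 → $6,428.35
Month 2: $6,428.35 +$102.85 interest = $6,531.20; pay $3,051.42 → $3,479.78
Month 3: $3,479.78 +$55.68 interest = $3,535.46; pay $3,051.42 → $484.04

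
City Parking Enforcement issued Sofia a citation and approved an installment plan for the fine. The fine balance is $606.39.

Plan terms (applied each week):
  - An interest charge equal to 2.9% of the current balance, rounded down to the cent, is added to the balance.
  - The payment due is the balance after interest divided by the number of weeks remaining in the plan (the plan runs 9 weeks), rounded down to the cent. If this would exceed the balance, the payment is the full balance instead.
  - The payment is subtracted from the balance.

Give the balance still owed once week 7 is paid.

$164.60

# | Opening | Interest | Payment | End bal
1 | $606.39 | $17.58 | $69.33 | $554.64
2 | $554.64 | $16.08 | $71.34 | $499.38
3 | $499.38 | $14.48 | $73.40 | $440.46
4 | $440.46 | $12.77 | $75.53 | $377.70
5 | $377.70 | $10.95 | $77.73 | $310.92
6 | $310.92 | $9.01 | $79.98 | $239.95
7 | $239.95 | $6.95 | $82.30 | $164.60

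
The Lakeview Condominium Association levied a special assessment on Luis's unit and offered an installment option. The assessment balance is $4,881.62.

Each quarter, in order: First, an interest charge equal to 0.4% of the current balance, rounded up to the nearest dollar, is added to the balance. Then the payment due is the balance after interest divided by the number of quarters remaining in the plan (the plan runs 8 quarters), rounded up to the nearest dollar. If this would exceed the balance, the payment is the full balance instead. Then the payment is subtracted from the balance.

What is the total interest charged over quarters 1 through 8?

Quarter 1: $4,881.62 +$20.00 interest = $4,901.62; pay $613.00 → $4,288.62
Quarter 2: $4,288.62 +$18.00 interest = $4,306.62; pay $616.00 → $3,690.62
Quarter 3: $3,690.62 +$15.00 interest = $3,705.62; pay $618.00 → $3,087.62
Quarter 4: $3,087.62 +$13.00 interest = $3,100.62; pay $621.00 → $2,479.62
Quarter 5: $2,479.62 +$10.00 interest = $2,489.62; pay $623.00 → $1,866.62
Quarter 6: $1,866.62 +$8.00 interest = $1,874.62; pay $625.00 → $1,249.62
Quarter 7: $1,249.62 +$5.00 interest = $1,254.62; pay $628.00 → $626.62
Quarter 8: $626.62 +$3.00 interest = $629.62; pay $629.62 → $0.00
Total interest: $20.00 + $18.00 + $15.00 + $13.00 + $10.00 + $8.00 + $5.00 + $3.00 = $92.00

$92.00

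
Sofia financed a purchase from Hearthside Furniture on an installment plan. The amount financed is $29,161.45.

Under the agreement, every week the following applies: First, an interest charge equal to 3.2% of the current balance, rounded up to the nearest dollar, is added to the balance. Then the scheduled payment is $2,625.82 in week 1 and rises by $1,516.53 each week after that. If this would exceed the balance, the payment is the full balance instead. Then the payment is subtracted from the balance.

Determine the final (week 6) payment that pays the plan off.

Week 1: opening $29,161.45; interest $934.00 → $30,095.45; payment $2,625.82; balance $27,469.63
Week 2: opening $27,469.63; interest $880.00 → $28,349.63; payment $4,142.35; balance $24,207.28
Week 3: opening $24,207.28; interest $775.00 → $24,982.28; payment $5,658.88; balance $19,323.40
Week 4: opening $19,323.40; interest $619.00 → $19,942.40; payment $7,175.41; balance $12,766.99
Week 5: opening $12,766.99; interest $409.00 → $13,175.99; payment $8,691.94; balance $4,484.05
Week 6: opening $4,484.05; interest $144.00 → $4,628.05; payment $4,628.05; balance $0.00

$4,628.05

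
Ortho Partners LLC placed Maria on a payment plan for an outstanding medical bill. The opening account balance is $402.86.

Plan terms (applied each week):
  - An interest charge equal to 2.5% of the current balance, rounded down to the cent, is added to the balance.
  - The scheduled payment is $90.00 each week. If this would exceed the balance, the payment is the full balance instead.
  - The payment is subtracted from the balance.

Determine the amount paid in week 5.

$72.71

Week 1: opening $402.86; interest $10.07 → $412.93; payment $90.00; balance $322.93
Week 2: opening $322.93; interest $8.07 → $331.00; payment $90.00; balance $241.00
Week 3: opening $241.00; interest $6.02 → $247.02; payment $90.00; balance $157.02
Week 4: opening $157.02; interest $3.92 → $160.94; payment $90.00; balance $70.94
Week 5: opening $70.94; interest $1.77 → $72.71; payment $72.71; balance $0.00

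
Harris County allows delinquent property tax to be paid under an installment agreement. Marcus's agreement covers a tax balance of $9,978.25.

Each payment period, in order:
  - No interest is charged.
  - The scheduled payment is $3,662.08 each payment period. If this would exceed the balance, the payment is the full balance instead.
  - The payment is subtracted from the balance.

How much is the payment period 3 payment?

$2,654.09

Payment period 1: opening $9,978.25; payment $3,662.08; balance $6,316.17
Payment period 2: opening $6,316.17; payment $3,662.08; balance $2,654.09
Payment period 3: opening $2,654.09; payment $2,654.09; balance $0.00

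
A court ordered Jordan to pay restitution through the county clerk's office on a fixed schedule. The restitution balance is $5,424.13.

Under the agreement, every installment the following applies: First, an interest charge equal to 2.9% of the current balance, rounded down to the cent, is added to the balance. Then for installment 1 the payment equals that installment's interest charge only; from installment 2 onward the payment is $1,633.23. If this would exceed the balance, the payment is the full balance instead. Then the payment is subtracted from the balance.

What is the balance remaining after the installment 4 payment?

$866.67

Installment 1: opening $5,424.13; interest $157.29 → $5,581.42; payment $157.29; balance $5,424.13
Installment 2: opening $5,424.13; interest $157.29 → $5,581.42; payment $1,633.23; balance $3,948.19
Installment 3: opening $3,948.19; interest $114.49 → $4,062.68; payment $1,633.23; balance $2,429.45
Installment 4: opening $2,429.45; interest $70.45 → $2,499.90; payment $1,633.23; balance $866.67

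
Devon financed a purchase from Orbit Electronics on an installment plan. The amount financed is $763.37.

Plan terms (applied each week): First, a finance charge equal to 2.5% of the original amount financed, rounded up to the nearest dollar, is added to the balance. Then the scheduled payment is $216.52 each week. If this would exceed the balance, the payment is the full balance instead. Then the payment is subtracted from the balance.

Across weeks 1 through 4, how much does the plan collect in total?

$843.37

Week 1: opening $763.37; interest $20.00 → $783.37; payment $216.52; balance $566.85
Week 2: opening $566.85; interest $20.00 → $586.85; payment $216.52; balance $370.33
Week 3: opening $370.33; interest $20.00 → $390.33; payment $216.52; balance $173.81
Week 4: opening $173.81; interest $20.00 → $193.81; payment $193.81; balance $0.00
Total paid: $843.37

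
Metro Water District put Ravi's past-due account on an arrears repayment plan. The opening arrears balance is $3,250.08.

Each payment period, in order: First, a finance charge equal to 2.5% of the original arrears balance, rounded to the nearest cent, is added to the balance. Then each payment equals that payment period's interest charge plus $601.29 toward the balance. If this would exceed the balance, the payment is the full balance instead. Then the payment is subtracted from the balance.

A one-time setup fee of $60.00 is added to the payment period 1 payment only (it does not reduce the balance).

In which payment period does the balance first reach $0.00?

Payment period 1: opening $3,250.08; interest $81.25 → $3,331.33; payment $682.54 (+ $60.00 fee); balance $2,648.79
Payment period 2: opening $2,648.79; interest $81.25 → $2,730.04; payment $682.54; balance $2,047.50
Payment period 3: opening $2,047.50; interest $81.25 → $2,128.75; payment $682.54; balance $1,446.21
Payment period 4: opening $1,446.21; interest $81.25 → $1,527.46; payment $682.54; balance $844.92
Payment period 5: opening $844.92; interest $81.25 → $926.17; payment $682.54; balance $243.63
Payment period 6: opening $243.63; interest $81.25 → $324.88; payment $324.88; balance $0.00
Balance reaches $0.00 in payment period 6.

6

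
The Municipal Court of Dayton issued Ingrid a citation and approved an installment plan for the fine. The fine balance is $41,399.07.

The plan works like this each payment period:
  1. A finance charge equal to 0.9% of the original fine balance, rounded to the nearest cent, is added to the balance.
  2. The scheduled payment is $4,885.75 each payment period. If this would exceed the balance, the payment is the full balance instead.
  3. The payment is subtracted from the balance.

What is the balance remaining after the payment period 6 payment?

$14,320.11

Payment period 1: opening $41,399.07; interest $372.59 → $41,771.66; payment $4,885.75; balance $36,885.91
Payment period 2: opening $36,885.91; interest $372.59 → $37,258.50; payment $4,885.75; balance $32,372.75
Payment period 3: opening $32,372.75; interest $372.59 → $32,745.34; payment $4,885.75; balance $27,859.59
Payment period 4: opening $27,859.59; interest $372.59 → $28,232.18; payment $4,885.75; balance $23,346.43
Payment period 5: opening $23,346.43; interest $372.59 → $23,719.02; payment $4,885.75; balance $18,833.27
Payment period 6: opening $18,833.27; interest $372.59 → $19,205.86; payment $4,885.75; balance $14,320.11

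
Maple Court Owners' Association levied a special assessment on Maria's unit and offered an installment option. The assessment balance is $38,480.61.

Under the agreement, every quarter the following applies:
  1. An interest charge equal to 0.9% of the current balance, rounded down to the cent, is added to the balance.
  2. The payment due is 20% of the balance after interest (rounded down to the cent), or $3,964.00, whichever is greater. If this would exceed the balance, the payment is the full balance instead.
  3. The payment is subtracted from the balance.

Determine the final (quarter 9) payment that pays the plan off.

$869.28

# | Opening | Interest | Payment | End bal
1 | $38,480.61 | $346.32 | $7,765.38 | $31,061.55
2 | $31,061.55 | $279.55 | $6,268.22 | $25,072.88
3 | $25,072.88 | $225.65 | $5,059.70 | $20,238.83
4 | $20,238.83 | $182.14 | $4,084.19 | $16,336.78
5 | $16,336.78 | $147.03 | $3,964.00 | $12,519.81
6 | $12,519.81 | $112.67 | $3,964.00 | $8,668.48
7 | $8,668.48 | $78.01 | $3,964.00 | $4,782.49
8 | $4,782.49 | $43.04 | $3,964.00 | $861.53
9 | $861.53 | $7.75 | $869.28 | $0.00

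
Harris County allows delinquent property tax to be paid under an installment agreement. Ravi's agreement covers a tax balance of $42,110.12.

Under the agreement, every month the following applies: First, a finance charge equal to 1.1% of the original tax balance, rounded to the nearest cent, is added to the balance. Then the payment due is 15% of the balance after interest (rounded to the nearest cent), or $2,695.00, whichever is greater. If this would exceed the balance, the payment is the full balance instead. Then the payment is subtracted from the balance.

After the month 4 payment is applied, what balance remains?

Month 1: $42,110.12 +$463.21 interest = $42,573.33; pay $6,386.00 → $36,187.33
Month 2: $36,187.33 +$463.21 interest = $36,650.54; pay $5,497.58 → $31,152.96
Month 3: $31,152.96 +$463.21 interest = $31,616.17; pay $4,742.43 → $26,873.74
Month 4: $26,873.74 +$463.21 interest = $27,336.95; pay $4,100.54 → $23,236.41

$23,236.41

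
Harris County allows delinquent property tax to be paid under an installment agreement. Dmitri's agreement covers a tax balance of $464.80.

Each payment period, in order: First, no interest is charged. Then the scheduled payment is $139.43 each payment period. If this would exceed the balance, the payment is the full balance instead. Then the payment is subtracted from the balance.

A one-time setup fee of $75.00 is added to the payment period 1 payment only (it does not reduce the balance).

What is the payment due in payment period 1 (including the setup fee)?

$214.43

Payment period 1: $464.80 − $139.43 (+ $75.00 fee) → $325.37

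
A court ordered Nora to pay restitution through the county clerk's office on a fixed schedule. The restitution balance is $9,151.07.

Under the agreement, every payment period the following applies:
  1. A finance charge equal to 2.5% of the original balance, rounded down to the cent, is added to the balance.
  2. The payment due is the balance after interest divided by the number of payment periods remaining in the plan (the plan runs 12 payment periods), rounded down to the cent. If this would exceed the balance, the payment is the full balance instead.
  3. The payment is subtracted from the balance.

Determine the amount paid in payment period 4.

Payment period 1: opening $9,151.07; interest $228.77 → $9,379.84; payment $781.65; balance $8,598.19
Payment period 2: opening $8,598.19; interest $228.77 → $8,826.96; payment $802.45; balance $8,024.51
Payment period 3: opening $8,024.51; interest $228.77 → $8,253.28; payment $825.32; balance $7,427.96
Payment period 4: opening $7,427.96; interest $228.77 → $7,656.73; payment $850.74; balance $6,805.99

$850.74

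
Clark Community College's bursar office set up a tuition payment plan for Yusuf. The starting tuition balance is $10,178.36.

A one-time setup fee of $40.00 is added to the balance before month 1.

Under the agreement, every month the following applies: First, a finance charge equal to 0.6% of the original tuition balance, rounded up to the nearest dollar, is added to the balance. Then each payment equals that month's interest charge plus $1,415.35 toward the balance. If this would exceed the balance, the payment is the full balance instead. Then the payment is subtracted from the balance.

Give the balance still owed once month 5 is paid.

# | Opening | Interest | Payment | End bal
1 | $10,218.36 | $62.00 | $1,477.35 | $8,803.01
2 | $8,803.01 | $62.00 | $1,477.35 | $7,387.66
3 | $7,387.66 | $62.00 | $1,477.35 | $5,972.31
4 | $5,972.31 | $62.00 | $1,477.35 | $4,556.96
5 | $4,556.96 | $62.00 | $1,477.35 | $3,141.61

$3,141.61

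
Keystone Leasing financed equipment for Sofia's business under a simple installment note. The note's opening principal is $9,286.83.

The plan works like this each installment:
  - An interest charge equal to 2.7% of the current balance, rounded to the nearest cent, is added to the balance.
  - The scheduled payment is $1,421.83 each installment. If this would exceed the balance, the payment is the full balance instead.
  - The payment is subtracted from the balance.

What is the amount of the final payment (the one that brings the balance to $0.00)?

Installment 1: $9,286.83 +$250.74 interest = $9,537.57; pay $1,421.83 → $8,115.74
Installment 2: $8,115.74 +$219.12 interest = $8,334.86; pay $1,421.83 → $6,913.03
Installment 3: $6,913.03 +$186.65 interest = $7,099.68; pay $1,421.83 → $5,677.85
Installment 4: $5,677.85 +$153.30 interest = $5,831.15; pay $1,421.83 → $4,409.32
Installment 5: $4,409.32 +$119.05 interest = $4,528.37; pay $1,421.83 → $3,106.54
Installment 6: $3,106.54 +$83.88 interest = $3,190.42; pay $1,421.83 → $1,768.59
Installment 7: $1,768.59 +$47.75 interest = $1,816.34; pay $1,421.83 → $394.51
Installment 8: $394.51 +$10.65 interest = $405.16; pay $405.16 → $0.00

$405.16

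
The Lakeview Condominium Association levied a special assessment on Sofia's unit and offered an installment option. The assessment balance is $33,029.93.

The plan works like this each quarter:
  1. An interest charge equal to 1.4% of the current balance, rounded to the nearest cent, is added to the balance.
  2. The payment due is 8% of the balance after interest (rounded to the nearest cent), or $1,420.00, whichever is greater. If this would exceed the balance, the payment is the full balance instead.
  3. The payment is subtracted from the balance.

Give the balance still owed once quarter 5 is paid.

$23,336.55

# | Opening | Interest | Payment | End bal
1 | $33,029.93 | $462.42 | $2,679.39 | $30,812.96
2 | $30,812.96 | $431.38 | $2,499.55 | $28,744.79
3 | $28,744.79 | $402.43 | $2,331.78 | $26,815.44
4 | $26,815.44 | $375.42 | $2,175.27 | $25,015.59
5 | $25,015.59 | $350.22 | $2,029.26 | $23,336.55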